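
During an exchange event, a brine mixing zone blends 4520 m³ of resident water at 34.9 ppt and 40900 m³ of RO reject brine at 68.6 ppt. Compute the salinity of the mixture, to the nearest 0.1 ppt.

By conservation of dissolved salt,
salt = 4,520×34.9 + 40,900×68.6 = 157,748 + 2,805,740 = 2,963,488
volume = 4,520 + 40,900 = 45,420 m³
S = 2,963,488 / 45,420 = 65.246 ppt

65.2 ppt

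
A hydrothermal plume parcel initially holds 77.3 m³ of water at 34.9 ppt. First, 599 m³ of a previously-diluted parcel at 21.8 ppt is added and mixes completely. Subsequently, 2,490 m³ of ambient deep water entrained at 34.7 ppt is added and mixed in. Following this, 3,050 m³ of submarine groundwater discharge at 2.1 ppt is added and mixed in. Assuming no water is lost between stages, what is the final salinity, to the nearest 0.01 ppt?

Salt balance:
Initial salt = 77.3×34.9 = 2,697.77
After stage 1: salt = 2,697.77 + 599×21.8 = 15,755.97; volume = 676.3 m³; S = 23.297 ppt
After stage 2: salt = 15,755.97 + 2,490×34.7 = 102,158.97; volume = 3,166.3 m³; S = 32.264 ppt
After stage 3: salt = 102,158.97 + 3,050×2.1 = 108,563.97; volume = 6,216.3 m³
S = 108,563.97 / 6,216.3 = 17.4644 ppt

17.46 ppt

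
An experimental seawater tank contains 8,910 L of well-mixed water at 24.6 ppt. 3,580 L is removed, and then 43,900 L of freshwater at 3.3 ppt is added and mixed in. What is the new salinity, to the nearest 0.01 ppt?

Remaining after removal: 5,330 L at 24.6 ppt (salt = 131,118)
After addition: salt = 131,118 + 43,900×3.3 = 275,988; volume = 49,230 L
S = 275,988 / 49,230 = 5.6061 ppt

5.61 ppt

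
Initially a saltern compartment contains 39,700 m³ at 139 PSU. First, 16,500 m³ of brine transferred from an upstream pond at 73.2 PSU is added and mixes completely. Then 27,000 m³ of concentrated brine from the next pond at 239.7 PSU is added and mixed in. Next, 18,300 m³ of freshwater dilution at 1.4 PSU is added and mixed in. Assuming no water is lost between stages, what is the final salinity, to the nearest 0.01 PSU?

Mass of salt is conserved:
Initial salt = 39,700×139 = 5,518,300
After stage 1: salt = 5,518,300 + 16,500×73.2 = 6,726,100; volume = 56,200 m³; S = 119.681 PSU
After stage 2: salt = 6,726,100 + 27,000×239.7 = 13,198,000; volume = 83,200 m³; S = 158.63 PSU
After stage 3: salt = 13,198,000 + 18,300×1.4 = 13,223,620; volume = 101,500 m³
S = 13,223,620 / 101,500 = 130.282 PSU

130.28 PSU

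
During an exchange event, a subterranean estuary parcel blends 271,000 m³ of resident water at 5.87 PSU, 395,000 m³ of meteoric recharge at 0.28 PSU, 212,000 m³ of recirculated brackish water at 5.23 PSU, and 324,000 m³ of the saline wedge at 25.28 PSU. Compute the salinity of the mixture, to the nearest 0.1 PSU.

9.2 PSU

Conserving salt mass:
salt = 271,000×5.87 + 395,000×0.28 + 212,000×5.23 + 324,000×25.28 = 1,590,770 + 110,600 + 1,108,760 + 8,190,720 = 11,000,850
volume = 271,000 + 395,000 + 212,000 + 324,000 = 1,202,000 m³
S = 11,000,850 / 1,202,000 = 9.152 PSU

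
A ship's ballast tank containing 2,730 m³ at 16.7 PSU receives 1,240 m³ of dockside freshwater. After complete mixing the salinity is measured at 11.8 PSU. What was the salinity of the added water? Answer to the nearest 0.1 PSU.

1.0 PSU

Salt balance: 2,730×16.7 + 1,240×S = 3,970×11.8
45,591 + 1,240·S = 46,846
S = (46,846 − 45,591) / 1,240 = 1.0121 PSU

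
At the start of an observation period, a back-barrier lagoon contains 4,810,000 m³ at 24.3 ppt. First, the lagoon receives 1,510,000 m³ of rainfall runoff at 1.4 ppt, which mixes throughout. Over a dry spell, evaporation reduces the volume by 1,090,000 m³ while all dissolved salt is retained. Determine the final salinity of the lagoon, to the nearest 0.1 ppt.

After mixing: salt = 4,810,000×24.3 + 1,510,000×1.4 = 118,997,000; volume = 6,320,000 m³
After evaporation: salt unchanged = 118,997,000; volume = 6,320,000 − 1,090,000 = 5,230,000 m³
S = 118,997,000 / 5,230,000 = 22.7528 ppt

22.8 ppt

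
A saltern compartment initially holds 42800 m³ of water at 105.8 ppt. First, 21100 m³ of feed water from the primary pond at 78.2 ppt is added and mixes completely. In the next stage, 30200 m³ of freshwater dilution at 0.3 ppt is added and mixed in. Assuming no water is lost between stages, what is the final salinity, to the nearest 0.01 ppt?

Conserving salt mass:
Initial salt = 42,800×105.8 = 4,528,240
After stage 1: salt = 4,528,240 + 21,100×78.2 = 6,178,260; volume = 63,900 m³; S = 96.686 ppt
After stage 2: salt = 6,178,260 + 30,200×0.3 = 6,187,320; volume = 94,100 m³
S = 6,187,320 / 94,100 = 65.7526 ppt

65.75 ppt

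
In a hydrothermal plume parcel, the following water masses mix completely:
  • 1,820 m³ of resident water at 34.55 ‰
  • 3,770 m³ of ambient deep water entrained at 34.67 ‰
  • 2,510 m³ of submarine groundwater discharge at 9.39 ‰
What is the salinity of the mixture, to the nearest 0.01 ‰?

26.81 ‰

Conserving salt mass:
salt = 1,820×34.55 + 3,770×34.67 + 2,510×9.39 = 62,881 + 130,705.9 + 23,568.9 = 217,155.8
volume = 1,820 + 3,770 + 2,510 = 8,100 m³
S = 217,155.8 / 8,100 = 26.8094 ‰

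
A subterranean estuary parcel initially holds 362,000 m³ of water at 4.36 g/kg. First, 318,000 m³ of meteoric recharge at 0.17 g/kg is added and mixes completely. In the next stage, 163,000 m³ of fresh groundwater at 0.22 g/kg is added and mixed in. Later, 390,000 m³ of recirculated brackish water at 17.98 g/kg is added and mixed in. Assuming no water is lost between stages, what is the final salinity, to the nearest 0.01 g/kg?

7.04 g/kg

Mass of salt is conserved:
Initial salt = 362,000×4.36 = 1,578,320
After stage 1: salt = 1,578,320 + 318,000×0.17 = 1,632,380; volume = 680,000 m³; S = 2.401 g/kg
After stage 2: salt = 1,632,380 + 163,000×0.22 = 1,668,240; volume = 843,000 m³; S = 1.979 g/kg
After stage 3: salt = 1,668,240 + 390,000×17.98 = 8,680,440; volume = 1,233,000 m³
S = 8,680,440 / 1,233,000 = 7.0401 g/kg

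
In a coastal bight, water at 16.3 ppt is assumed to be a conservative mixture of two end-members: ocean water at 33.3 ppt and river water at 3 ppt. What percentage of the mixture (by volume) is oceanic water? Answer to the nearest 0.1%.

Let g be the oceanic fraction. Salt balance per unit volume:
g×33.3 + (1−g)×3 = 16.3
g = (16.3 − 3) / (33.3 − 3) = 13.3/30.3 = 0.4389

43.9%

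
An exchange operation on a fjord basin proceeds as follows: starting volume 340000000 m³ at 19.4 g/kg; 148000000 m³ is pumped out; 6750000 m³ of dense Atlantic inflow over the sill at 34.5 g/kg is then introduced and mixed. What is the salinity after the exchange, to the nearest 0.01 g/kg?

19.91 g/kg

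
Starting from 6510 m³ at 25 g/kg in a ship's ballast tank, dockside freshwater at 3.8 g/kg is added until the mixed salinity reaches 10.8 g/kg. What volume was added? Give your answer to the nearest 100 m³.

Salt balance: 6,510×25 + V×3.8 = (6,510+V)×10.8
162,750 + 3.8V = 70,308 + 10.8V
92,442 = 7V
V = 13,206 m³

13200 m³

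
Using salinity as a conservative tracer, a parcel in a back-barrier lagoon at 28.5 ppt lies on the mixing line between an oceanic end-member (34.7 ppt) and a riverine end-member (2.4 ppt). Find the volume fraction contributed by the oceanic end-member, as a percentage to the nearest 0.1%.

Let g be the oceanic fraction. Salt balance per unit volume:
g×34.7 + (1−g)×2.4 = 28.5
g = (28.5 − 2.4) / (34.7 − 2.4) = 26.1/32.3 = 0.808

80.8%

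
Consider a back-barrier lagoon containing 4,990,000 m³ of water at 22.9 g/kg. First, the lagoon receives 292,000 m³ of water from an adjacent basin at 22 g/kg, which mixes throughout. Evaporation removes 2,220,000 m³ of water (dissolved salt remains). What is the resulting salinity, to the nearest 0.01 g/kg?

39.42 g/kg

After mixing: salt = 4,990,000×22.9 + 292,000×22 = 120,695,000; volume = 5,282,000 m³
After evaporation: salt unchanged = 120,695,000; volume = 5,282,000 − 2,220,000 = 3,062,000 m³
S = 120,695,000 / 3,062,000 = 39.417 g/kg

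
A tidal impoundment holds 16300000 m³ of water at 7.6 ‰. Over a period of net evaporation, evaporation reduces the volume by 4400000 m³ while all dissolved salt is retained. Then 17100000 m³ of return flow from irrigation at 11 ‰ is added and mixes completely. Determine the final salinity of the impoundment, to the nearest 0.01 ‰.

10.76 ‰

After evaporation: salt = 16,300,000×7.6 = 123,880,000; volume = 16,300,000 − 4,400,000 = 11,900,000 m³
After mixing: salt = 123,880,000 + 17,100,000×11 = 311,980,000; volume = 11,900,000 + 17,100,000 = 29,000,000 m³
S = 311,980,000 / 29,000,000 = 10.7579 ‰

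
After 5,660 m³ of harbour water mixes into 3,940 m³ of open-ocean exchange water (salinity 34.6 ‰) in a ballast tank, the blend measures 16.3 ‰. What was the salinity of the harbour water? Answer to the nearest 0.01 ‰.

3.56 ‰

Salt balance: 3,940×34.6 + 5,660×S = 9,600×16.3
136,324 + 5,660·S = 156,480
S = (156,480 − 136,324) / 5,660 = 3.5611 ‰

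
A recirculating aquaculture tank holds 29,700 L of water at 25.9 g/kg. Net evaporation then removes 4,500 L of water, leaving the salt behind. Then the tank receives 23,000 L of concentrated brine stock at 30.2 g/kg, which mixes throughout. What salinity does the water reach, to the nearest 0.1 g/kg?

30.4 g/kg

After evaporation: salt = 29,700×25.9 = 769,230; volume = 29,700 − 4,500 = 25,200 L
After mixing: salt = 769,230 + 23,000×30.2 = 1,463,830; volume = 25,200 + 23,000 = 48,200 L
S = 1,463,830 / 48,200 = 30.3699 g/kg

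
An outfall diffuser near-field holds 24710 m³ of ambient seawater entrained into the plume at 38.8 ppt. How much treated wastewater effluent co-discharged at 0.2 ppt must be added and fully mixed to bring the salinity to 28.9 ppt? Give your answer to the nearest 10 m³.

Salt balance: 24,710×38.8 + V×0.2 = (24,710+V)×28.9
958,748 + 0.2V = 714,119 + 28.9V
244,629 = 28.7V
V = 8,523.66 m³

8520 m³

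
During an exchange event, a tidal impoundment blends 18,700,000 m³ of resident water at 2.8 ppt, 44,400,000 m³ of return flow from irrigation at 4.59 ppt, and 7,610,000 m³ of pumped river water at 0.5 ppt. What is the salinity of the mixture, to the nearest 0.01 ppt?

Conserving salt mass:
salt = 18,700,000×2.8 + 44,400,000×4.59 + 7,610,000×0.5 = 52,360,000 + 203,796,000 + 3,805,000 = 259,961,000
volume = 18,700,000 + 44,400,000 + 7,610,000 = 70,710,000 m³
S = 259,961,000 / 70,710,000 = 3.6764 ppt

3.68 ppt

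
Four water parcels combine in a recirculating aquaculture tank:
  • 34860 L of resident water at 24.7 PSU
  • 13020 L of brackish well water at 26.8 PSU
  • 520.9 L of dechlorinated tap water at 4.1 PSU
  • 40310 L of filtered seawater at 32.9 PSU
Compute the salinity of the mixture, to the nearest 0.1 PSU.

Weighted by volume,
salt = 34,860×24.7 + 13,020×26.8 + 520.9×4.1 + 40,310×32.9 = 861,042 + 348,936 + 2,135.69 + 1,326,199 = 2,538,312.69
volume = 34,860 + 13,020 + 520.9 + 40,310 = 88,710.9 L
S = 2,538,312.69 / 88,710.9 = 28.613 PSU

28.6 PSU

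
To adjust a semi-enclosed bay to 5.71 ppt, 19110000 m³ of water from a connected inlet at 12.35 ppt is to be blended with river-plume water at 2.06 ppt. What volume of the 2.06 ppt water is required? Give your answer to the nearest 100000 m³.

34800000 m³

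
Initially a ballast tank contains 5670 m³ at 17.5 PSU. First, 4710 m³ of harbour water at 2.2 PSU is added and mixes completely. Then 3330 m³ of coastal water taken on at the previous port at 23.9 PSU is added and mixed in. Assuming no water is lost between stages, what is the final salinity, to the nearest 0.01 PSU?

13.80 PSU

Total salt / total volume:
Initial salt = 5,670×17.5 = 99,225
After stage 1: salt = 99,225 + 4,710×2.2 = 109,587; volume = 10,380 m³; S = 10.558 PSU
After stage 2: salt = 109,587 + 3,330×23.9 = 189,174; volume = 13,710 m³
S = 189,174 / 13,710 = 13.7982 PSU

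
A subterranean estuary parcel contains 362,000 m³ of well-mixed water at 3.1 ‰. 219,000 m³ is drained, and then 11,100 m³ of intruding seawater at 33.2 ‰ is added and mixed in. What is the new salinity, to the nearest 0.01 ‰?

Remaining after removal: 143,000 m³ at 3.1 ‰ (salt = 443,300)
After addition: salt = 443,300 + 11,100×33.2 = 811,820; volume = 154,100 m³
S = 811,820 / 154,100 = 5.2681 ‰

5.27 ‰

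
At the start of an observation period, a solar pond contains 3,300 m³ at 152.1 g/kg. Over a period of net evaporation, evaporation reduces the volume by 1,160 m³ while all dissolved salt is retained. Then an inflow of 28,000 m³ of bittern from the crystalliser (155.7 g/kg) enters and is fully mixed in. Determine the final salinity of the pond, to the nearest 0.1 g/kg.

After evaporation: salt = 3,300×152.1 = 501,930; volume = 3,300 − 1,160 = 2,140 m³
After mixing: salt = 501,930 + 28,000×155.7 = 4,861,530; volume = 2,140 + 28,000 = 30,140 m³
S = 4,861,530 / 30,140 = 161.2983 g/kg

161.3 g/kg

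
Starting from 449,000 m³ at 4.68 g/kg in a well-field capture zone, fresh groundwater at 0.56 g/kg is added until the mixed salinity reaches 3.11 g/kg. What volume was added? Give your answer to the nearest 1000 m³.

276000 m³

Salt balance: 449,000×4.68 + V×0.56 = (449,000+V)×3.11
2,101,320 + 0.56V = 1,396,390 + 3.11V
704,930 = 2.55V
V = 276,443.14 m³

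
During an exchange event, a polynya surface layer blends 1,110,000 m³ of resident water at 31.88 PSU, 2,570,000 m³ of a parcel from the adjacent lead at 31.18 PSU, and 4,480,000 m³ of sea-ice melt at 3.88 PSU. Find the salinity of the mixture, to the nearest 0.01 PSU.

Salt balance:
salt = 1,110,000×31.88 + 2,570,000×31.18 + 4,480,000×3.88 = 35,386,800 + 80,132,600 + 17,382,400 = 132,901,800
volume = 1,110,000 + 2,570,000 + 4,480,000 = 8,160,000 m³
S = 132,901,800 / 8,160,000 = 16.287 PSU

16.29 PSU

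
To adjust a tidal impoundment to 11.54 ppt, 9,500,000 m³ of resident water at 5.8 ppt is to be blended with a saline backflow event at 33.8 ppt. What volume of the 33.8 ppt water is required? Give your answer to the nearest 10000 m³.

Salt balance: 9,500,000×5.8 + V×33.8 = (9,500,000+V)×11.54
55,100,000 + 33.8V = 109,630,000 + 11.54V
54,530,000 = 22.26V
V = 2,449,685.53 m³

2450000 m³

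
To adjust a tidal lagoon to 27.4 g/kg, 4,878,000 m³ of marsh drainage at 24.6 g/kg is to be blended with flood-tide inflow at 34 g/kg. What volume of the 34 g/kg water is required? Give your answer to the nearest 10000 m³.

Salt balance: 4,878,000×24.6 + V×34 = (4,878,000+V)×27.4
119,998,800 + 34V = 133,657,200 + 27.4V
13,658,400 = 6.6V
V = 2,069,454.55 m³

2070000 m³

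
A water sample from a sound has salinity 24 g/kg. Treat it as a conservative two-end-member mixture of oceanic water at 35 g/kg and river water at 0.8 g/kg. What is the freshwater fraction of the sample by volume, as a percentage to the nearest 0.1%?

32.2%

Let f be the freshwater fraction. Salt balance per unit volume:
f×0.8 + (1−f)×35 = 24
f = (35 − 24) / (35 − 0.8) = 11/34.2 = 0.3216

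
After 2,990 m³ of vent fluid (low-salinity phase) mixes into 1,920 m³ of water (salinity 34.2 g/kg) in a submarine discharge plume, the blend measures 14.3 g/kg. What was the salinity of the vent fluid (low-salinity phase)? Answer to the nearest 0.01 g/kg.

Salt balance: 1,920×34.2 + 2,990×S = 4,910×14.3
65,664 + 2,990·S = 70,213
S = (70,213 − 65,664) / 2,990 = 1.5214 g/kg

1.52 g/kg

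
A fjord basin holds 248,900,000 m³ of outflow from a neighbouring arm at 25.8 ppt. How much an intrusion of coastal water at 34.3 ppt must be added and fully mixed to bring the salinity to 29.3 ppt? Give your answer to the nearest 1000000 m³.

174000000 m³

Salt balance: 248,900,000×25.8 + V×34.3 = (248,900,000+V)×29.3
6,421,620,000 + 34.3V = 7,292,770,000 + 29.3V
871,150,000 = 5V
V = 174,230,000 m³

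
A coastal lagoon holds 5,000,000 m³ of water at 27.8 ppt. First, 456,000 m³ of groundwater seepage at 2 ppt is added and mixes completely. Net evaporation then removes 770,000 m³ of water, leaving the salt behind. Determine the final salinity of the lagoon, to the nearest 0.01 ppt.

29.86 ppt

After mixing: salt = 5,000,000×27.8 + 456,000×2 = 139,912,000; volume = 5,456,000 m³
After evaporation: salt unchanged = 139,912,000; volume = 5,456,000 − 770,000 = 4,686,000 m³
S = 139,912,000 / 4,686,000 = 29.8574 ppt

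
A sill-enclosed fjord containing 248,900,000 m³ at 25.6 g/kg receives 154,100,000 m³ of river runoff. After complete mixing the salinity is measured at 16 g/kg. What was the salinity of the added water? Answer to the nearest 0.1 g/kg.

0.5 g/kg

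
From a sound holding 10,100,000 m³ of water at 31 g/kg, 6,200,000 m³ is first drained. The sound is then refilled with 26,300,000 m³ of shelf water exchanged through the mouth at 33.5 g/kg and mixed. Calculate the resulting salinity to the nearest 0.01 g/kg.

Remaining after removal: 3,900,000 m³ at 31 g/kg (salt = 120,900,000)
After addition: salt = 120,900,000 + 26,300,000×33.5 = 1,001,950,000; volume = 30,200,000 m³
S = 1,001,950,000 / 30,200,000 = 33.1772 g/kg

33.18 g/kg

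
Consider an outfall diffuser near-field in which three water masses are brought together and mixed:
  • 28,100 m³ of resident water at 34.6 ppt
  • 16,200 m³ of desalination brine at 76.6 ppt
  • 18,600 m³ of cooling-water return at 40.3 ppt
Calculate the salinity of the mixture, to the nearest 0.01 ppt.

By conservation of dissolved salt,
salt = 28,100×34.6 + 16,200×76.6 + 18,600×40.3 = 972,260 + 1,240,920 + 749,580 = 2,962,760
volume = 28,100 + 16,200 + 18,600 = 62,900 m³
S = 2,962,760 / 62,900 = 47.1027 ppt

47.10 ppt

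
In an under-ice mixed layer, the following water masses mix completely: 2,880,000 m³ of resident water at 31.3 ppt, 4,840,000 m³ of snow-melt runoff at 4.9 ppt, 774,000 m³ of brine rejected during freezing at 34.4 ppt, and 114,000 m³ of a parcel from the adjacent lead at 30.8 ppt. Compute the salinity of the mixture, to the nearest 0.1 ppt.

Salt balance:
salt = 2,880,000×31.3 + 4,840,000×4.9 + 774,000×34.4 + 114,000×30.8 = 90,144,000 + 23,716,000 + 26,625,600 + 3,511,200 = 143,996,800
volume = 2,880,000 + 4,840,000 + 774,000 + 114,000 = 8,608,000 m³
S = 143,996,800 / 8,608,000 = 16.728 ppt

16.7 ppt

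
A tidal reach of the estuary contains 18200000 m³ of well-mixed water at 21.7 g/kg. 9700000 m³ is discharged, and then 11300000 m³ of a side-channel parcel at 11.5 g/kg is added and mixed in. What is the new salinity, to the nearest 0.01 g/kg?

Remaining after removal: 8,500,000 m³ at 21.7 g/kg (salt = 184,450,000)
After addition: salt = 184,450,000 + 11,300,000×11.5 = 314,400,000; volume = 19,800,000 m³
S = 314,400,000 / 19,800,000 = 15.8788 g/kg

15.88 g/kg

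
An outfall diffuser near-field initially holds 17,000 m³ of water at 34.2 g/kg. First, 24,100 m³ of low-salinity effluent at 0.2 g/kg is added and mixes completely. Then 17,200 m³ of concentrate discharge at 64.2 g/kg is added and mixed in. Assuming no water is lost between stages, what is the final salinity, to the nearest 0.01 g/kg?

Conserving salt mass:
Initial salt = 17,000×34.2 = 581,400
After stage 1: salt = 581,400 + 24,100×0.2 = 586,220; volume = 41,100 m³; S = 14.263 g/kg
After stage 2: salt = 586,220 + 17,200×64.2 = 1,690,460; volume = 58,300 m³
S = 1,690,460 / 58,300 = 28.9959 g/kg

29.00 g/kg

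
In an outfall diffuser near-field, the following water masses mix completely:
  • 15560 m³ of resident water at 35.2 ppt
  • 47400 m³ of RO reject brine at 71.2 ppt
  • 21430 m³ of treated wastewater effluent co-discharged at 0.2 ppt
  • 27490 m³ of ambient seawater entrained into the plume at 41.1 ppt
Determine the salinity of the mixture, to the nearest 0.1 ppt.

Mass of salt is conserved:
salt = 15,560×35.2 + 47,400×71.2 + 21,430×0.2 + 27,490×41.1 = 547,712 + 3,374,880 + 4,286 + 1,129,839 = 5,056,717
volume = 15,560 + 47,400 + 21,430 + 27,490 = 111,880 m³
S = 5,056,717 / 111,880 = 45.198 ppt

45.2 ppt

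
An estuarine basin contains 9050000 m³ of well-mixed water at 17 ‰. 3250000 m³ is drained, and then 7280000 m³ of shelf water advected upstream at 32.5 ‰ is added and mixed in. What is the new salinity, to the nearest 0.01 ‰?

Remaining after removal: 5,800,000 m³ at 17 ‰ (salt = 98,600,000)
After addition: salt = 98,600,000 + 7,280,000×32.5 = 335,200,000; volume = 13,080,000 m³
S = 335,200,000 / 13,080,000 = 25.6269 ‰

25.63 ‰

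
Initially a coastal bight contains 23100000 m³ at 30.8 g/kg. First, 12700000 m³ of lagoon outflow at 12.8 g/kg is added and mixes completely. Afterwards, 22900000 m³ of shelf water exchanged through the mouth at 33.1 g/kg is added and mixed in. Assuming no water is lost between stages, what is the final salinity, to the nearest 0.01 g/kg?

By conservation of dissolved salt,
Initial salt = 23,100,000×30.8 = 711,480,000
After stage 1: salt = 711,480,000 + 12,700,000×12.8 = 874,040,000; volume = 35,800,000 m³; S = 24.415 g/kg
After stage 2: salt = 874,040,000 + 22,900,000×33.1 = 1,632,030,000; volume = 58,700,000 m³
S = 1,632,030,000 / 58,700,000 = 27.8029 g/kg

27.80 g/kg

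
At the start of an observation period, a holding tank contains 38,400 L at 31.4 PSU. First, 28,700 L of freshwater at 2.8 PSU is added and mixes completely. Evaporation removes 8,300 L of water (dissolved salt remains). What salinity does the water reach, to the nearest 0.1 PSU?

21.9 PSU

After mixing: salt = 38,400×31.4 + 28,700×2.8 = 1,286,120; volume = 67,100 L
After evaporation: salt unchanged = 1,286,120; volume = 67,100 − 8,300 = 58,800 L
S = 1,286,120 / 58,800 = 21.8728 PSU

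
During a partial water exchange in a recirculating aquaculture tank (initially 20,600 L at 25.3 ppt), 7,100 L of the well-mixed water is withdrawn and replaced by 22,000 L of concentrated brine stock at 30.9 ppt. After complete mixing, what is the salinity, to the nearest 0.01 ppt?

28.77 ppt

Remaining after removal: 13,500 L at 25.3 ppt (salt = 341,550)
After addition: salt = 341,550 + 22,000×30.9 = 1,021,350; volume = 35,500 L
S = 1,021,350 / 35,500 = 28.7704 ppt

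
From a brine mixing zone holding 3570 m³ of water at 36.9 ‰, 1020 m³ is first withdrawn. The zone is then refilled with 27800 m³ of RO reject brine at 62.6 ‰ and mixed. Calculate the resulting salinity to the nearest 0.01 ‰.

Remaining after removal: 2,550 m³ at 36.9 ‰ (salt = 94,095)
After addition: salt = 94,095 + 27,800×62.6 = 1,834,375; volume = 30,350 m³
S = 1,834,375 / 30,350 = 60.4407 ‰

60.44 ‰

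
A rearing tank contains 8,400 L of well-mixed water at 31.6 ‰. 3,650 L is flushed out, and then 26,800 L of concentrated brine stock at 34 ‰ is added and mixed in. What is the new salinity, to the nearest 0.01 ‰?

Remaining after removal: 4,750 L at 31.6 ‰ (salt = 150,100)
After addition: salt = 150,100 + 26,800×34 = 1,061,300; volume = 31,550 L
S = 1,061,300 / 31,550 = 33.6387 ‰

33.64 ‰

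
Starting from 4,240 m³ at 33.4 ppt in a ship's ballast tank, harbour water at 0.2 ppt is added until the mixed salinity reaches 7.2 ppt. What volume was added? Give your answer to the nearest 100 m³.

Salt balance: 4,240×33.4 + V×0.2 = (4,240+V)×7.2
141,616 + 0.2V = 30,528 + 7.2V
111,088 = 7V
V = 15,869.71 m³

15900 m³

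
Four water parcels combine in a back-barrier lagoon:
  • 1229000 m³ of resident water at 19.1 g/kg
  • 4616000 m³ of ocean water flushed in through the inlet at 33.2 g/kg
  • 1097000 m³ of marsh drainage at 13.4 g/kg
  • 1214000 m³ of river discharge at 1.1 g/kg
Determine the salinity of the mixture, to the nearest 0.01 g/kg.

By conservation of dissolved salt,
salt = 1,229,000×19.1 + 4,616,000×33.2 + 1,097,000×13.4 + 1,214,000×1.1 = 23,473,900 + 153,251,200 + 14,699,800 + 1,335,400 = 192,760,300
volume = 1,229,000 + 4,616,000 + 1,097,000 + 1,214,000 = 8,156,000 m³
S = 192,760,300 / 8,156,000 = 23.6342 g/kg

23.63 g/kg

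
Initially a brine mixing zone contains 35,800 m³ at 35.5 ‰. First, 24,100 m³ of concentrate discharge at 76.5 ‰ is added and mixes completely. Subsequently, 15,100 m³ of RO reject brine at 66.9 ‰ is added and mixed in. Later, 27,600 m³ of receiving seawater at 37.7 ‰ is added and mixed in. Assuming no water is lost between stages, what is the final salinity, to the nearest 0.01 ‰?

Salt balance:
Initial salt = 35,800×35.5 = 1,270,900
After stage 1: salt = 1,270,900 + 24,100×76.5 = 3,114,550; volume = 59,900 m³; S = 51.996 ‰
After stage 2: salt = 3,114,550 + 15,100×66.9 = 4,124,740; volume = 75,000 m³; S = 54.997 ‰
After stage 3: salt = 4,124,740 + 27,600×37.7 = 5,165,260; volume = 102,600 m³
S = 5,165,260 / 102,600 = 50.3437 ‰

50.34 ‰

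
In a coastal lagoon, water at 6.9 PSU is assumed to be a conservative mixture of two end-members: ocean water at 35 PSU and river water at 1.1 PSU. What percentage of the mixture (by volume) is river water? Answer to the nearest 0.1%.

82.9%

Let f be the freshwater fraction. Salt balance per unit volume:
f×1.1 + (1−f)×35 = 6.9
f = (35 − 6.9) / (35 − 1.1) = 28.1/33.9 = 0.8289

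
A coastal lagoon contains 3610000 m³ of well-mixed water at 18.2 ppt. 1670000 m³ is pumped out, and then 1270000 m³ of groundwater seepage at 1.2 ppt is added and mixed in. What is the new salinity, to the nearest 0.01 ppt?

11.47 ppt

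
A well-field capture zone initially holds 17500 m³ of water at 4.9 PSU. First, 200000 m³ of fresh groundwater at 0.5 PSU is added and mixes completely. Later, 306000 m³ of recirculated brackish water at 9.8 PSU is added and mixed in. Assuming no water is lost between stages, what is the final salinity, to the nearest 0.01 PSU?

By conservation of dissolved salt,
Initial salt = 17,500×4.9 = 85,750
After stage 1: salt = 85,750 + 200,000×0.5 = 185,750; volume = 217,500 m³; S = 0.854 PSU
After stage 2: salt = 185,750 + 306,000×9.8 = 3,184,550; volume = 523,500 m³
S = 3,184,550 / 523,500 = 6.0832 PSU

6.08 PSU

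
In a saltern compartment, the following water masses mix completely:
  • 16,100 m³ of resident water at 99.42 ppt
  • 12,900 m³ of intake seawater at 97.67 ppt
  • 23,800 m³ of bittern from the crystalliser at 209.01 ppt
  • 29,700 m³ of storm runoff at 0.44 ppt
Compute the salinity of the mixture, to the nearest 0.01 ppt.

Mass of salt is conserved:
salt = 16,100×99.42 + 12,900×97.67 + 23,800×209.01 + 29,700×0.44 = 1,600,662 + 1,259,943 + 4,974,438 + 13,068 = 7,848,111
volume = 16,100 + 12,900 + 23,800 + 29,700 = 82,500 m³
S = 7,848,111 / 82,500 = 95.1286 ppt

95.13 ppt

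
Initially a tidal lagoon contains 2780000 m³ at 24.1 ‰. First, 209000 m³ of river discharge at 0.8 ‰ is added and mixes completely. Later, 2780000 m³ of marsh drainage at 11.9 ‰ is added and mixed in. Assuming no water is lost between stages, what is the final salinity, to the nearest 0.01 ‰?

Mass of salt is conserved:
Initial salt = 2,780,000×24.1 = 66,998,000
After stage 1: salt = 66,998,000 + 209,000×0.8 = 67,165,200; volume = 2,989,000 m³; S = 22.471 ‰
After stage 2: salt = 67,165,200 + 2,780,000×11.9 = 100,247,200; volume = 5,769,000 m³
S = 100,247,200 / 5,769,000 = 17.3769 ‰

17.38 ‰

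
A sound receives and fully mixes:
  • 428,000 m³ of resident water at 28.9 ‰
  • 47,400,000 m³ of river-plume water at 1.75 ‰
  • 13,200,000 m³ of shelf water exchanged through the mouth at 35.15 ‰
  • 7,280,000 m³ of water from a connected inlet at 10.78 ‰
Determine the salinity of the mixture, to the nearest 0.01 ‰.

Salt balance:
salt = 428,000×28.9 + 47,400,000×1.75 + 13,200,000×35.15 + 7,280,000×10.78 = 12,369,200 + 82,950,000 + 463,980,000 + 78,478,400 = 637,777,600
volume = 428,000 + 47,400,000 + 13,200,000 + 7,280,000 = 68,308,000 m³
S = 637,777,600 / 68,308,000 = 9.3368 ‰

9.34 ‰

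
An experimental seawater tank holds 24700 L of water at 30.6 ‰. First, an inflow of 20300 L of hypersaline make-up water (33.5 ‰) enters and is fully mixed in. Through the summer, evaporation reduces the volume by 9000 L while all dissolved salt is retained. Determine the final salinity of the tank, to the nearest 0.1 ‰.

After mixing: salt = 24,700×30.6 + 20,300×33.5 = 1,435,870; volume = 45,000 L
After evaporation: salt unchanged = 1,435,870; volume = 45,000 − 9,000 = 36,000 L
S = 1,435,870 / 36,000 = 39.8853 ‰

39.9 ‰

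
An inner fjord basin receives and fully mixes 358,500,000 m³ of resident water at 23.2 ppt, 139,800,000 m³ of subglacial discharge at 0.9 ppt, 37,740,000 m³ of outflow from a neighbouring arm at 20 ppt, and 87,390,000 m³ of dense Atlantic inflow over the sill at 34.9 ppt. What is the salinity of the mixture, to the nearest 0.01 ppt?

19.65 ppt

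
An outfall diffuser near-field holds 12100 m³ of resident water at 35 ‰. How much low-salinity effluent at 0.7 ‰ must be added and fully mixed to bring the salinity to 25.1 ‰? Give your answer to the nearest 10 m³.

4910 m³

Salt balance: 12,100×35 + V×0.7 = (12,100+V)×25.1
423,500 + 0.7V = 303,710 + 25.1V
119,790 = 24.4V
V = 4,909.43 m³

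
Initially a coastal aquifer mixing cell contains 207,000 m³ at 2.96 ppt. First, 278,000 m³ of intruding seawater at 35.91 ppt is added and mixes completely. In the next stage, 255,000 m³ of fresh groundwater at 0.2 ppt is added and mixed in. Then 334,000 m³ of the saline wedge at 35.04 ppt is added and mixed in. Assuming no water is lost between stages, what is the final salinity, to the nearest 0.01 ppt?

20.81 ppt

Mass of salt is conserved:
Initial salt = 207,000×2.96 = 612,720
After stage 1: salt = 612,720 + 278,000×35.91 = 10,595,700; volume = 485,000 m³; S = 21.847 ppt
After stage 2: salt = 10,595,700 + 255,000×0.2 = 10,646,700; volume = 740,000 m³; S = 14.387 ppt
After stage 3: salt = 10,646,700 + 334,000×35.04 = 22,350,060; volume = 1,074,000 m³
S = 22,350,060 / 1,074,000 = 20.8101 ppt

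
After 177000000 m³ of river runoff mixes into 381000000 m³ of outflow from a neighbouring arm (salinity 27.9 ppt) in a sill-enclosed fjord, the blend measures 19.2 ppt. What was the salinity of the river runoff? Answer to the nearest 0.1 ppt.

Salt balance: 381,000,000×27.9 + 177,000,000×S = 558,000,000×19.2
10,629,900,000 + 177,000,000·S = 10,713,600,000
S = (10,713,600,000 − 10,629,900,000) / 177,000,000 = 0.4729 ppt

0.5 ppt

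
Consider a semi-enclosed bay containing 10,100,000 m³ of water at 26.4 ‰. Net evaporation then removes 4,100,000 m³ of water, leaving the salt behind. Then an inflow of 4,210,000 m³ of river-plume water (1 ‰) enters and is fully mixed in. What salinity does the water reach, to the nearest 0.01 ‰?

After evaporation: salt = 10,100,000×26.4 = 266,640,000; volume = 10,100,000 − 4,100,000 = 6,000,000 m³
After mixing: salt = 266,640,000 + 4,210,000×1 = 270,850,000; volume = 6,000,000 + 4,210,000 = 10,210,000 m³
S = 270,850,000 / 10,210,000 = 26.5279 ‰

26.53 ‰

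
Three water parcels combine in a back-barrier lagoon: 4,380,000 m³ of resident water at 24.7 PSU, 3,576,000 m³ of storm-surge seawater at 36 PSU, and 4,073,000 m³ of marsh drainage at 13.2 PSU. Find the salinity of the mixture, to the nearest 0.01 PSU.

Mass of salt is conserved:
salt = 4,380,000×24.7 + 3,576,000×36 + 4,073,000×13.2 = 108,186,000 + 128,736,000 + 53,763,600 = 290,685,600
volume = 4,380,000 + 3,576,000 + 4,073,000 = 12,029,000 m³
S = 290,685,600 / 12,029,000 = 24.1654 PSU

24.17 PSU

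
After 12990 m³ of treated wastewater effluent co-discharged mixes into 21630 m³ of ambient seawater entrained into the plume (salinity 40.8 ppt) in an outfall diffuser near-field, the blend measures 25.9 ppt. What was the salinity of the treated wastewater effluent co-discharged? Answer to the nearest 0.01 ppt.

Salt balance: 21,630×40.8 + 12,990×S = 34,620×25.9
882,504 + 12,990·S = 896,658
S = (896,658 − 882,504) / 12,990 = 1.0896 ppt

1.09 ppt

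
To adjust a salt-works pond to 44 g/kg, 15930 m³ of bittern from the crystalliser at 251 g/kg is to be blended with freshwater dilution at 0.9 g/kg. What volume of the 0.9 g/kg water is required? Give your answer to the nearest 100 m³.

76500 m³

Salt balance: 15,930×251 + V×0.9 = (15,930+V)×44
3,998,430 + 0.9V = 700,920 + 44V
3,297,510 = 43.1V
V = 76,508.35 m³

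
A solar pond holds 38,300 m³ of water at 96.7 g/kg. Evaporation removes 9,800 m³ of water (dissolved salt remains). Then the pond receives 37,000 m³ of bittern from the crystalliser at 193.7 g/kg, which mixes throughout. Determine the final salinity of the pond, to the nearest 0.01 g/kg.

After evaporation: salt = 38,300×96.7 = 3,703,610; volume = 38,300 − 9,800 = 28,500 m³
After mixing: salt = 3,703,610 + 37,000×193.7 = 10,870,510; volume = 28,500 + 37,000 = 65,500 m³
S = 10,870,510 / 65,500 = 165.962 g/kg

165.96 g/kg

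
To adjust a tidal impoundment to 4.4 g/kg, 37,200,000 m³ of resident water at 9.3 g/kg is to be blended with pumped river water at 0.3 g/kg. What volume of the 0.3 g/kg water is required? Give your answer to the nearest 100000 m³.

Salt balance: 37,200,000×9.3 + V×0.3 = (37,200,000+V)×4.4
345,960,000 + 0.3V = 163,680,000 + 4.4V
182,280,000 = 4.1V
V = 44,458,536.59 m³

44500000 m³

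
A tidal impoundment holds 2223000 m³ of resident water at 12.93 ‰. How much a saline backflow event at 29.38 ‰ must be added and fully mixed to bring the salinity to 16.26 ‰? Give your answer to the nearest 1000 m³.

564000 m³

Salt balance: 2,223,000×12.93 + V×29.38 = (2,223,000+V)×16.26
28,743,390 + 29.38V = 36,145,980 + 16.26V
7,402,590 = 13.12V
V = 564,221.8 m³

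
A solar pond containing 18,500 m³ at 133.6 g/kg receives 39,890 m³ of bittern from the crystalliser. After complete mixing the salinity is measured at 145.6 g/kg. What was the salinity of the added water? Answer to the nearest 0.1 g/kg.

Salt balance: 18,500×133.6 + 39,890×S = 58,390×145.6
2,471,600 + 39,890·S = 8,501,584
S = (8,501,584 − 2,471,600) / 39,890 = 151.1653 g/kg

151.2 g/kg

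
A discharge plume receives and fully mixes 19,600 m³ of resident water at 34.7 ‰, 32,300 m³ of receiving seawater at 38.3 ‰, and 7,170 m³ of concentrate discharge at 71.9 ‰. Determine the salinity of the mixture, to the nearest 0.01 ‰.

41.18 ‰

Salt balance:
salt = 19,600×34.7 + 32,300×38.3 + 7,170×71.9 = 680,120 + 1,237,090 + 515,523 = 2,432,733
volume = 19,600 + 32,300 + 7,170 = 59,070 m³
S = 2,432,733 / 59,070 = 41.1839 ‰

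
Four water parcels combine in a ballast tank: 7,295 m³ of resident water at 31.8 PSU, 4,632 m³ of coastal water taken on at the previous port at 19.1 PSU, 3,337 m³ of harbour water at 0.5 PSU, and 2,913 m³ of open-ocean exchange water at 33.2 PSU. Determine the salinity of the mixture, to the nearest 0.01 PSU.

Total salt / total volume:
salt = 7,295×31.8 + 4,632×19.1 + 3,337×0.5 + 2,913×33.2 = 231,981 + 88,471.2 + 1,668.5 + 96,711.6 = 418,832.3
volume = 7,295 + 4,632 + 3,337 + 2,913 = 18,177 m³
S = 418,832.3 / 18,177 = 23.0419 PSU

23.04 PSU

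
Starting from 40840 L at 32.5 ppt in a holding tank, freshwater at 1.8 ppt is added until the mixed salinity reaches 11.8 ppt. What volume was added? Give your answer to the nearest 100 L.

84500 L

Salt balance: 40,840×32.5 + V×1.8 = (40,840+V)×11.8
1,327,300 + 1.8V = 481,912 + 11.8V
845,388 = 10V
V = 84,538.8 L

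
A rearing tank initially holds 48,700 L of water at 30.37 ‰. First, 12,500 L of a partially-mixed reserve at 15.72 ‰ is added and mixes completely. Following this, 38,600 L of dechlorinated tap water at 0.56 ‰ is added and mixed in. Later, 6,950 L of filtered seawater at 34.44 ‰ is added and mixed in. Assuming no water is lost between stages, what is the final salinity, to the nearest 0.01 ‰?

18.14 ‰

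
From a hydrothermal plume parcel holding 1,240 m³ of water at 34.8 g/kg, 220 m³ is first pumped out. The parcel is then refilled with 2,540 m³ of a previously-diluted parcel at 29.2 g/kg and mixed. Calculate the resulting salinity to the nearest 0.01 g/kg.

Remaining after removal: 1,020 m³ at 34.8 g/kg (salt = 35,496)
After addition: salt = 35,496 + 2,540×29.2 = 109,664; volume = 3,560 m³
S = 109,664 / 3,560 = 30.8045 g/kg

30.80 g/kg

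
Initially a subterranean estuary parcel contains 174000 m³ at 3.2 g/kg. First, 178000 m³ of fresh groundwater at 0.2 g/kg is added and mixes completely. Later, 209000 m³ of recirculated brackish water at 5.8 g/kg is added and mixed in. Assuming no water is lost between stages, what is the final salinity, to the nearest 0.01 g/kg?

Total salt / total volume:
Initial salt = 174,000×3.2 = 556,800
After stage 1: salt = 556,800 + 178,000×0.2 = 592,400; volume = 352,000 m³; S = 1.683 g/kg
After stage 2: salt = 592,400 + 209,000×5.8 = 1,804,600; volume = 561,000 m³
S = 1,804,600 / 561,000 = 3.2168 g/kg

3.22 g/kg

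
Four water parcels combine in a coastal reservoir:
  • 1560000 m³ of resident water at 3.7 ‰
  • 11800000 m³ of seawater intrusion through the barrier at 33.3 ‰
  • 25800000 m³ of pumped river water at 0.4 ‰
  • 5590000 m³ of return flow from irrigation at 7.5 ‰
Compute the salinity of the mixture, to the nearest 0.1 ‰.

10.1 ‰

Salt balance:
salt = 1,560,000×3.7 + 11,800,000×33.3 + 25,800,000×0.4 + 5,590,000×7.5 = 5,772,000 + 392,940,000 + 10,320,000 + 41,925,000 = 450,957,000
volume = 1,560,000 + 11,800,000 + 25,800,000 + 5,590,000 = 44,750,000 m³
S = 450,957,000 / 44,750,000 = 10.077 ‰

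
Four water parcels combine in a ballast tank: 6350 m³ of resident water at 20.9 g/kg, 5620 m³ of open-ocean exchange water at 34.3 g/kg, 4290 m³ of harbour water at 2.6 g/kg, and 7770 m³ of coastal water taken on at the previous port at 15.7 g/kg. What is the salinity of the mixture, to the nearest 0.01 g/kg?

Total salt / total volume:
salt = 6,350×20.9 + 5,620×34.3 + 4,290×2.6 + 7,770×15.7 = 132,715 + 192,766 + 11,154 + 121,989 = 458,624
volume = 6,350 + 5,620 + 4,290 + 7,770 = 24,030 m³
S = 458,624 / 24,030 = 19.0855 g/kg

19.09 g/kg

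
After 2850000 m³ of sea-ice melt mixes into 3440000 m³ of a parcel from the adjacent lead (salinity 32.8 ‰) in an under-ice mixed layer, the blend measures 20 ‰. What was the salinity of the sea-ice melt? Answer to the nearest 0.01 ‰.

Salt balance: 3,440,000×32.8 + 2,850,000×S = 6,290,000×20
112,832,000 + 2,850,000·S = 125,800,000
S = (125,800,000 − 112,832,000) / 2,850,000 = 4.5502 ‰

4.55 ‰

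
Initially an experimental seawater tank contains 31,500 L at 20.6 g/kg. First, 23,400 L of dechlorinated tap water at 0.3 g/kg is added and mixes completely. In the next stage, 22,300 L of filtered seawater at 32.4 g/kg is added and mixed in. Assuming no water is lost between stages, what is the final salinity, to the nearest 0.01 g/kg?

17.86 g/kg

Conserving salt mass:
Initial salt = 31,500×20.6 = 648,900
After stage 1: salt = 648,900 + 23,400×0.3 = 655,920; volume = 54,900 L; S = 11.948 g/kg
After stage 2: salt = 655,920 + 22,300×32.4 = 1,378,440; volume = 77,200 L
S = 1,378,440 / 77,200 = 17.8554 g/kg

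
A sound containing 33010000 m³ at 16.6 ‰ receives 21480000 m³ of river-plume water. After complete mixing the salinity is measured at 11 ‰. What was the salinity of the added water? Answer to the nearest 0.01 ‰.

2.39 ‰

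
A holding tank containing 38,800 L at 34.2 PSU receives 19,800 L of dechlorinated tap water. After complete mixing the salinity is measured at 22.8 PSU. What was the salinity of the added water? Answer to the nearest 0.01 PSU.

0.46 PSU

Salt balance: 38,800×34.2 + 19,800×S = 58,600×22.8
1,326,960 + 19,800·S = 1,336,080
S = (1,336,080 − 1,326,960) / 19,800 = 0.4606 PSU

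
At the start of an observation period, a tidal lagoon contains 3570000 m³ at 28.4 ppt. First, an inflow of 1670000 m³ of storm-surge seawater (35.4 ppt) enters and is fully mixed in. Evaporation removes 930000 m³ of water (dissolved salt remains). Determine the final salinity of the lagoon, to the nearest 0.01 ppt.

37.24 ppt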